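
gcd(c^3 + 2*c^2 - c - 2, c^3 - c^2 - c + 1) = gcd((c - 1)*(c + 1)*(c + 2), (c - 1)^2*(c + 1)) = c^2 - 1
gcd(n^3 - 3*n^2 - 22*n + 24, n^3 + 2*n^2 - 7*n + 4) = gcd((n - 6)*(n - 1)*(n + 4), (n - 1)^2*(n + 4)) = n^2 + 3*n - 4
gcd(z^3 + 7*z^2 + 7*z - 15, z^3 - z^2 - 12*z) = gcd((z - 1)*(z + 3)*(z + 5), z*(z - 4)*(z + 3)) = z + 3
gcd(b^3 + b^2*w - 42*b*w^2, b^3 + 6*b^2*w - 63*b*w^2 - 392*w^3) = b + 7*w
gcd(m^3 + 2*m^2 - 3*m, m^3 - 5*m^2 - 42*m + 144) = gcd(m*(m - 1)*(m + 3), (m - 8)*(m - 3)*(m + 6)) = 1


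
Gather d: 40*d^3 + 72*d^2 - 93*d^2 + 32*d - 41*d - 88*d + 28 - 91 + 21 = 40*d^3 - 21*d^2 - 97*d - 42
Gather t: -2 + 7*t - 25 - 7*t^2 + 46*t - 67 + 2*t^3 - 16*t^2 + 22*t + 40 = 2*t^3 - 23*t^2 + 75*t - 54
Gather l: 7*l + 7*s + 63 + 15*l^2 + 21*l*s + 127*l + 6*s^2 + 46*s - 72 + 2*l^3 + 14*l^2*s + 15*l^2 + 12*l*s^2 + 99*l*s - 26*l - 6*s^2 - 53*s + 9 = 2*l^3 + l^2*(14*s + 30) + l*(12*s^2 + 120*s + 108)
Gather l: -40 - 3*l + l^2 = l^2 - 3*l - 40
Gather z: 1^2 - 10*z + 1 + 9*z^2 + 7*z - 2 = 9*z^2 - 3*z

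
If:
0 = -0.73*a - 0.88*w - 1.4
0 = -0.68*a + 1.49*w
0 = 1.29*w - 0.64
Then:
No Solution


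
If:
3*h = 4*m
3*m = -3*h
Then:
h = 0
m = 0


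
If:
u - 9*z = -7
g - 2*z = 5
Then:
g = 2*z + 5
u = 9*z - 7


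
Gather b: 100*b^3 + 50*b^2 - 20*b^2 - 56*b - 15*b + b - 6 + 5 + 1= 100*b^3 + 30*b^2 - 70*b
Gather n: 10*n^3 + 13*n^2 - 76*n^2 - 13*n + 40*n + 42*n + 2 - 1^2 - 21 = 10*n^3 - 63*n^2 + 69*n - 20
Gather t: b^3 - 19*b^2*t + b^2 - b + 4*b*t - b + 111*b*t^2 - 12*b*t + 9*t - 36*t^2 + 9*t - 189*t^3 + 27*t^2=b^3 + b^2 - 2*b - 189*t^3 + t^2*(111*b - 9) + t*(-19*b^2 - 8*b + 18)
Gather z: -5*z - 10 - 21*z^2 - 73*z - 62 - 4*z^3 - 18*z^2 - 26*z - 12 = -4*z^3 - 39*z^2 - 104*z - 84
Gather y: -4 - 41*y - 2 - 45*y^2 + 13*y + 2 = -45*y^2 - 28*y - 4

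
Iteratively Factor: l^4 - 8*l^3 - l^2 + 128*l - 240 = (l - 5)*(l^3 - 3*l^2 - 16*l + 48) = (l - 5)*(l - 4)*(l^2 + l - 12) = (l - 5)*(l - 4)*(l + 4)*(l - 3)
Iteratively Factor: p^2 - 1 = (p + 1)*(p - 1)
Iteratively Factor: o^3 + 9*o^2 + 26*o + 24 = (o + 2)*(o^2 + 7*o + 12) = (o + 2)*(o + 3)*(o + 4)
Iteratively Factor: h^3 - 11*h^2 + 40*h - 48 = (h - 4)*(h^2 - 7*h + 12) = (h - 4)^2*(h - 3)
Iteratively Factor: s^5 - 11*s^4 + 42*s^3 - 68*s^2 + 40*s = (s - 2)*(s^4 - 9*s^3 + 24*s^2 - 20*s) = s*(s - 2)*(s^3 - 9*s^2 + 24*s - 20) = s*(s - 2)^2*(s^2 - 7*s + 10) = s*(s - 5)*(s - 2)^2*(s - 2)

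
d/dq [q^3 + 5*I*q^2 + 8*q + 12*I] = 3*q^2 + 10*I*q + 8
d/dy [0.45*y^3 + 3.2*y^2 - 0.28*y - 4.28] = 1.35*y^2 + 6.4*y - 0.28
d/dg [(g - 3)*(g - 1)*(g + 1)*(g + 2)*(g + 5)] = 5*g^4 + 16*g^3 - 36*g^2 - 68*g + 11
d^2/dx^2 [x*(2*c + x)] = 2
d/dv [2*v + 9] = 2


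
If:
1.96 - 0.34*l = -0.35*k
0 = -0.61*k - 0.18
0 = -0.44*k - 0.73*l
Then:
No Solution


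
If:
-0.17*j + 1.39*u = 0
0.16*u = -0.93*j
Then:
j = 0.00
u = 0.00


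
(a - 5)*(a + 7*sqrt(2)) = a^2 - 5*a + 7*sqrt(2)*a - 35*sqrt(2)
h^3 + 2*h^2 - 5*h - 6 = (h - 2)*(h + 1)*(h + 3)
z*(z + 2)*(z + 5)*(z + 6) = z^4 + 13*z^3 + 52*z^2 + 60*z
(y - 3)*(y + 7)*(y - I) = y^3 + 4*y^2 - I*y^2 - 21*y - 4*I*y + 21*I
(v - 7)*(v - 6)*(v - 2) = v^3 - 15*v^2 + 68*v - 84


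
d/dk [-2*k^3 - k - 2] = -6*k^2 - 1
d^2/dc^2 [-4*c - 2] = 0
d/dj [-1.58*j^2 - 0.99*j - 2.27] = -3.16*j - 0.99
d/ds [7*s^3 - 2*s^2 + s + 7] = 21*s^2 - 4*s + 1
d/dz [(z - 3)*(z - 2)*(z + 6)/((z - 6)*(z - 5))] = (z^4 - 22*z^3 + 103*z^2 - 12*z - 324)/(z^4 - 22*z^3 + 181*z^2 - 660*z + 900)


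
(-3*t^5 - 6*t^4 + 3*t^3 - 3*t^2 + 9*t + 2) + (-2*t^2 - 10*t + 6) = -3*t^5 - 6*t^4 + 3*t^3 - 5*t^2 - t + 8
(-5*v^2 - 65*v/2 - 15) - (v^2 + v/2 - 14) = -6*v^2 - 33*v - 1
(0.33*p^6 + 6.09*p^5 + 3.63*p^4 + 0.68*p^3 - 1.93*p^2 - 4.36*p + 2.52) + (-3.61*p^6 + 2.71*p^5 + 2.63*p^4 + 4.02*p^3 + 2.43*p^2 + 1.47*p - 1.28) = -3.28*p^6 + 8.8*p^5 + 6.26*p^4 + 4.7*p^3 + 0.5*p^2 - 2.89*p + 1.24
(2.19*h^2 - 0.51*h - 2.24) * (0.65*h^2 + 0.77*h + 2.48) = 1.4235*h^4 + 1.3548*h^3 + 3.5825*h^2 - 2.9896*h - 5.5552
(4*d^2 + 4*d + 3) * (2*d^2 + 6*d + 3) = 8*d^4 + 32*d^3 + 42*d^2 + 30*d + 9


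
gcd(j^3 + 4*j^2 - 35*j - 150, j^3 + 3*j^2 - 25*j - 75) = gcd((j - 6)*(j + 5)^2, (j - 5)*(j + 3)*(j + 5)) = j + 5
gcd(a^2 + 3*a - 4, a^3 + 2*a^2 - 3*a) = a - 1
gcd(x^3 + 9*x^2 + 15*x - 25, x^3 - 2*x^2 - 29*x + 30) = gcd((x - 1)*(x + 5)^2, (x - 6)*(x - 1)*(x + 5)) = x^2 + 4*x - 5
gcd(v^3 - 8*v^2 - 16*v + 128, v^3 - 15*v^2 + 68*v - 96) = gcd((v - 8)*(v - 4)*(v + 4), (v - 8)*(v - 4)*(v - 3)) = v^2 - 12*v + 32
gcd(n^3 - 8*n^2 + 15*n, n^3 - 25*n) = n^2 - 5*n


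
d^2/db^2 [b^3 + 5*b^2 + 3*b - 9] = 6*b + 10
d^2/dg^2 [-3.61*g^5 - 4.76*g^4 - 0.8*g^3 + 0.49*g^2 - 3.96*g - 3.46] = -72.2*g^3 - 57.12*g^2 - 4.8*g + 0.98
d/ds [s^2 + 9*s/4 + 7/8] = 2*s + 9/4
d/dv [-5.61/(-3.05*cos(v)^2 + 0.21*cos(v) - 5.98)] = (34.221*cos(v) - 1.1781)*sin(v)/(3.05*cos(v)^2 - 0.21*cos(v) + 5.98)^2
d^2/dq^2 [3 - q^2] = -2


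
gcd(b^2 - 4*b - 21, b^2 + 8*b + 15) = b + 3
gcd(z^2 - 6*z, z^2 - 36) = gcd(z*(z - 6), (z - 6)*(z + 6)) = z - 6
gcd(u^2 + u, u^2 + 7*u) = u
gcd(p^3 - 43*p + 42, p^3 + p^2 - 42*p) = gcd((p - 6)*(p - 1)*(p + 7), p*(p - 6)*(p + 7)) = p^2 + p - 42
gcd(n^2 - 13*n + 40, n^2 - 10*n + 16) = n - 8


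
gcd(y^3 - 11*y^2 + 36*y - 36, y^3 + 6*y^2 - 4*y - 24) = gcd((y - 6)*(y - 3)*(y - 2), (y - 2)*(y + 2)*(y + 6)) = y - 2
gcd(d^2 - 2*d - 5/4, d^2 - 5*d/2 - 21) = 1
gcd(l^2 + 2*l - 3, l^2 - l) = l - 1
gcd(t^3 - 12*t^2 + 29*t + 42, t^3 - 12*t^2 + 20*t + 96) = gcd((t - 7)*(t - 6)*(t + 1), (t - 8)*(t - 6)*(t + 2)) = t - 6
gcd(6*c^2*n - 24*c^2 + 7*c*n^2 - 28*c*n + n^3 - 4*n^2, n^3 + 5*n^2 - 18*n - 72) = n - 4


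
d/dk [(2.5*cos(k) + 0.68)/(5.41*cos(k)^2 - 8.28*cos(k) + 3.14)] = (13.525*cos(k)^2 + 7.3576*cos(k) - 13.4804)*sin(k)/(29.2681*cos(k)^4 - 89.5896*cos(k)^3 + 102.5332*cos(k)^2 - 51.9984*cos(k) + 9.8596)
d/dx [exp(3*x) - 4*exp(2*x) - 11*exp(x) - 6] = (3*exp(2*x) - 8*exp(x) - 11)*exp(x)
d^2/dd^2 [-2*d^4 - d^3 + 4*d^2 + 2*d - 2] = -24*d^2 - 6*d + 8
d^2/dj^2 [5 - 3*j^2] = -6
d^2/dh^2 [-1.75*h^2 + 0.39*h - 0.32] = -3.50000000000000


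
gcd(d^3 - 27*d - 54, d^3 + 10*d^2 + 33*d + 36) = d^2 + 6*d + 9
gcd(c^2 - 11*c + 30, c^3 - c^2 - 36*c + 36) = c - 6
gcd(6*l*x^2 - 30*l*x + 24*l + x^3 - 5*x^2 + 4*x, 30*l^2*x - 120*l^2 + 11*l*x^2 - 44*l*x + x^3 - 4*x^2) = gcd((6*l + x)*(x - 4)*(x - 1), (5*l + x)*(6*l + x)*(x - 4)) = 6*l*x - 24*l + x^2 - 4*x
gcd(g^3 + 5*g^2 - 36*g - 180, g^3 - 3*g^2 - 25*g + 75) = g + 5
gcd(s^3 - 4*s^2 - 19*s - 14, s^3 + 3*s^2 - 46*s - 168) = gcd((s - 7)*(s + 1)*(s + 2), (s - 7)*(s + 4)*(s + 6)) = s - 7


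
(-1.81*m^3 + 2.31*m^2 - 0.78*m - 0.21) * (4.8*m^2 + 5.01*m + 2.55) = -8.688*m^5 + 2.0199*m^4 + 3.2136*m^3 + 0.974699999999999*m^2 - 3.0411*m - 0.5355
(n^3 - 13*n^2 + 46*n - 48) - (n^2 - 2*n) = n^3 - 14*n^2 + 48*n - 48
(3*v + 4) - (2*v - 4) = v + 8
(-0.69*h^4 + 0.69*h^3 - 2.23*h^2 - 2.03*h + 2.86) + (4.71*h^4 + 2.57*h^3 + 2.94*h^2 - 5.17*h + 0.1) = 4.02*h^4 + 3.26*h^3 + 0.71*h^2 - 7.2*h + 2.96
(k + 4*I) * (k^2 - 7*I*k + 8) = k^3 - 3*I*k^2 + 36*k + 32*I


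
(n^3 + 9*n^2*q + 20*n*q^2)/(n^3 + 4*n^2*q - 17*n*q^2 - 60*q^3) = n*(-n - 4*q)/(-n^2 + n*q + 12*q^2)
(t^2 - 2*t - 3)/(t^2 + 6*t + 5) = (t - 3)/(t + 5)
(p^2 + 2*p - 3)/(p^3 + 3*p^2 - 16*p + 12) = (p + 3)/(p^2 + 4*p - 12)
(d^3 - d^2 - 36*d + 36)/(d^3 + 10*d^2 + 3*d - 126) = (d^2 - 7*d + 6)/(d^2 + 4*d - 21)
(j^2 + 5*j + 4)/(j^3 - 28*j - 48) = (j + 1)/(j^2 - 4*j - 12)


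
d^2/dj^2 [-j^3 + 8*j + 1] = -6*j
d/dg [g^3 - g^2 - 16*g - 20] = 3*g^2 - 2*g - 16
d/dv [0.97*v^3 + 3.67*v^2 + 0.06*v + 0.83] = 2.91*v^2 + 7.34*v + 0.06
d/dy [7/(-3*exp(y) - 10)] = 21*exp(y)/(3*exp(y) + 10)^2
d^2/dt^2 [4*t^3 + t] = 24*t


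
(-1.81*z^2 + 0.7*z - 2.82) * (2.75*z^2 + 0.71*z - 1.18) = -4.9775*z^4 + 0.6399*z^3 - 5.1222*z^2 - 2.8282*z + 3.3276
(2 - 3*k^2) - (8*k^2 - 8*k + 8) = -11*k^2 + 8*k - 6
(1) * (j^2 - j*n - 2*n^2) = j^2 - j*n - 2*n^2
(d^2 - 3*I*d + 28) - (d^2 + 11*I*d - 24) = -14*I*d + 52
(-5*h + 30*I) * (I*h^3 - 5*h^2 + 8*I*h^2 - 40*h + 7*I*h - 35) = -5*I*h^4 - 5*h^3 - 40*I*h^3 - 40*h^2 - 185*I*h^2 - 35*h - 1200*I*h - 1050*I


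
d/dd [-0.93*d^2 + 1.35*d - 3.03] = 1.35 - 1.86*d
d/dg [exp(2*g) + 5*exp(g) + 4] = (2*exp(g) + 5)*exp(g)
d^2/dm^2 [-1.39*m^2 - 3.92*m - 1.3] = -2.78000000000000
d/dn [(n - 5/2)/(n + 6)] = 17/(2*(n + 6)^2)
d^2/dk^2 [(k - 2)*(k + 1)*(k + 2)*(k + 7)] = 12*k^2 + 48*k + 6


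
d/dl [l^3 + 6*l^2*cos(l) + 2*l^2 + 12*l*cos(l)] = -6*l^2*sin(l) + 3*l^2 + 12*sqrt(2)*l*cos(l + pi/4) + 4*l + 12*cos(l)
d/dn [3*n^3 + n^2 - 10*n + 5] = 9*n^2 + 2*n - 10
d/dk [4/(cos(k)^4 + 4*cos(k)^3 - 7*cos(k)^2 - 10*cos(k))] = 8*(2*cos(k)^3 + 6*cos(k)^2 - 7*cos(k) - 5)*sin(k)/((cos(k)^3 + 4*cos(k)^2 - 7*cos(k) - 10)^2*cos(k)^2)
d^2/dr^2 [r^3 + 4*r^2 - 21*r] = 6*r + 8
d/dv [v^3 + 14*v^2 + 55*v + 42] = 3*v^2 + 28*v + 55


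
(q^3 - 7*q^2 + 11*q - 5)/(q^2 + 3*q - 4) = (q^2 - 6*q + 5)/(q + 4)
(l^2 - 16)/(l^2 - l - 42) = (16 - l^2)/(-l^2 + l + 42)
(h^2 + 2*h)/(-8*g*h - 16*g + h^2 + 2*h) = -h/(8*g - h)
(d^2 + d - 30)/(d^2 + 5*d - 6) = (d - 5)/(d - 1)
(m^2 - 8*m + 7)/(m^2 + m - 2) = (m - 7)/(m + 2)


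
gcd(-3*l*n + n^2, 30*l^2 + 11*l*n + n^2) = 1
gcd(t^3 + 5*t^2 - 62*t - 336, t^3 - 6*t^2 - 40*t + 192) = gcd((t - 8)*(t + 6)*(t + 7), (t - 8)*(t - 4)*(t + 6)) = t^2 - 2*t - 48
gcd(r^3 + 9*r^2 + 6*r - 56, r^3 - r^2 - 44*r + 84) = r^2 + 5*r - 14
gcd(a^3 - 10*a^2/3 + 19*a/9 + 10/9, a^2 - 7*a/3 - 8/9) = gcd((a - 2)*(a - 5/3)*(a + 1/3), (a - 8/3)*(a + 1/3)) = a + 1/3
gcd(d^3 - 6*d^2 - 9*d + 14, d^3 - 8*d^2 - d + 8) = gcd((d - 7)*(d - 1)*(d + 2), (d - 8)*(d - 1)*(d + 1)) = d - 1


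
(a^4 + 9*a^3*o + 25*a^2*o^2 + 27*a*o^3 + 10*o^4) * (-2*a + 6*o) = -2*a^5 - 12*a^4*o + 4*a^3*o^2 + 96*a^2*o^3 + 142*a*o^4 + 60*o^5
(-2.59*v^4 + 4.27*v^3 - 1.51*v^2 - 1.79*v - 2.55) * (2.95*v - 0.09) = -7.6405*v^5 + 12.8296*v^4 - 4.8388*v^3 - 5.1446*v^2 - 7.3614*v + 0.2295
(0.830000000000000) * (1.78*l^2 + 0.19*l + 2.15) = 1.4774*l^2 + 0.1577*l + 1.7845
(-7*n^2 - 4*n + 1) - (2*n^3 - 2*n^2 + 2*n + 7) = -2*n^3 - 5*n^2 - 6*n - 6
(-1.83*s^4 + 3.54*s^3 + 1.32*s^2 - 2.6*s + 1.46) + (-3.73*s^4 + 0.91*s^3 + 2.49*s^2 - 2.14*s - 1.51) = -5.56*s^4 + 4.45*s^3 + 3.81*s^2 - 4.74*s - 0.05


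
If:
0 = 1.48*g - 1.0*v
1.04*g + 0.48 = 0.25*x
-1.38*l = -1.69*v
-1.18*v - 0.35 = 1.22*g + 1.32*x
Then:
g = -0.34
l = -0.62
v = -0.50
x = 0.50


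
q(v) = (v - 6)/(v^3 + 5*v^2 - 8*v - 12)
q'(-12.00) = 0.01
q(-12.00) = 0.02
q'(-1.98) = -0.46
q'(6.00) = 0.00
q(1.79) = 0.92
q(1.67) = 0.64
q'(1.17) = 0.15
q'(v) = (v - 6)*(-3*v^2 - 10*v + 8)/(v^3 + 5*v^2 - 8*v - 12)^2 + 1/(v^3 + 5*v^2 - 8*v - 12) = (v^3 + 5*v^2 - 8*v - (v - 6)*(3*v^2 + 10*v - 8) - 12)/(v^3 + 5*v^2 - 8*v - 12)^2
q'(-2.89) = -0.09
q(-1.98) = -0.51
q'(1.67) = 1.47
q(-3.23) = -0.29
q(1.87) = 1.41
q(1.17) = 0.37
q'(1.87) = 9.81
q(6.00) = 0.00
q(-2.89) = -0.31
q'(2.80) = 0.23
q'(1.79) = 3.72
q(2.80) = -0.12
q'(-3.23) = -0.05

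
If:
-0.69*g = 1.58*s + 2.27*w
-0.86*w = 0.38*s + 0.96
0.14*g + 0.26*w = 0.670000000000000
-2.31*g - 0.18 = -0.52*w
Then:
No Solution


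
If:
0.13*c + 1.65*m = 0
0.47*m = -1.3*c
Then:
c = 0.00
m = 0.00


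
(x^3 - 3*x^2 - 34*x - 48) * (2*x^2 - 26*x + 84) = 2*x^5 - 32*x^4 + 94*x^3 + 536*x^2 - 1608*x - 4032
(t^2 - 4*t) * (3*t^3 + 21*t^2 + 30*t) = 3*t^5 + 9*t^4 - 54*t^3 - 120*t^2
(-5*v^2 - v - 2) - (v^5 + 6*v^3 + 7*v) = -v^5 - 6*v^3 - 5*v^2 - 8*v - 2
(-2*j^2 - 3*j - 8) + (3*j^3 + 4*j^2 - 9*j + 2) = 3*j^3 + 2*j^2 - 12*j - 6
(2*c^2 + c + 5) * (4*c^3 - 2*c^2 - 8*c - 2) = 8*c^5 + 2*c^3 - 22*c^2 - 42*c - 10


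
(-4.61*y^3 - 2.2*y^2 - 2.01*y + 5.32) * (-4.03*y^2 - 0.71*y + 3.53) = 18.5783*y^5 + 12.1391*y^4 - 6.611*y^3 - 27.7785*y^2 - 10.8725*y + 18.7796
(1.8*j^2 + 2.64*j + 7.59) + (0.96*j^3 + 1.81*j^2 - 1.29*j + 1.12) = 0.96*j^3 + 3.61*j^2 + 1.35*j + 8.71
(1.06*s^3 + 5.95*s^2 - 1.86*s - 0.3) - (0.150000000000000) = 1.06*s^3 + 5.95*s^2 - 1.86*s - 0.45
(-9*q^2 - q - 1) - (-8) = -9*q^2 - q + 7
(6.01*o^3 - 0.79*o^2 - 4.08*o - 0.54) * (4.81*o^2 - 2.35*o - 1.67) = 28.9081*o^5 - 17.9234*o^4 - 27.805*o^3 + 8.3099*o^2 + 8.0826*o + 0.9018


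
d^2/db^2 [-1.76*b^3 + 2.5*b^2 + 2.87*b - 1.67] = 5.0 - 10.56*b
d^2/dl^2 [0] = 0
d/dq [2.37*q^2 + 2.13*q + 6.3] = 4.74*q + 2.13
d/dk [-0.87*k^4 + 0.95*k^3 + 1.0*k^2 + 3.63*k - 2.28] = -3.48*k^3 + 2.85*k^2 + 2.0*k + 3.63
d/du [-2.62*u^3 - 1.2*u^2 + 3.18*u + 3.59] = -7.86*u^2 - 2.4*u + 3.18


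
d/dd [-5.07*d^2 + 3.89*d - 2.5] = 3.89 - 10.14*d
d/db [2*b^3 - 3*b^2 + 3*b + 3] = 6*b^2 - 6*b + 3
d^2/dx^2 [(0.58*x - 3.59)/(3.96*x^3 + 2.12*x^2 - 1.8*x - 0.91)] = (54.571968*x^5 - 646.348032*x^4 - 468.738304*x^3 + 81.8088*x^2 + 11.288712*x - 39.014936)/(62.099136*x^9 + 99.734976*x^8 - 31.287168*x^7 - 123.9508*x^6 - 31.616352*x^5 + 47.255568*x^4 + 24.841188*x^3 - 3.578484*x^2 - 4.47174*x - 0.753571)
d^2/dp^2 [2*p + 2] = 0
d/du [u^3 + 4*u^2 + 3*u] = 3*u^2 + 8*u + 3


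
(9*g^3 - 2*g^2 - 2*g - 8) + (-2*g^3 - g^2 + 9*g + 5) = 7*g^3 - 3*g^2 + 7*g - 3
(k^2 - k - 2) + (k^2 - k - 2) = 2*k^2 - 2*k - 4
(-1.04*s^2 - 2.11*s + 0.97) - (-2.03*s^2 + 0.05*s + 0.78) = 0.99*s^2 - 2.16*s + 0.19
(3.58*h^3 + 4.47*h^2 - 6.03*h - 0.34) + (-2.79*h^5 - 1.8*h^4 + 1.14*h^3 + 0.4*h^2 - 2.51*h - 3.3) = -2.79*h^5 - 1.8*h^4 + 4.72*h^3 + 4.87*h^2 - 8.54*h - 3.64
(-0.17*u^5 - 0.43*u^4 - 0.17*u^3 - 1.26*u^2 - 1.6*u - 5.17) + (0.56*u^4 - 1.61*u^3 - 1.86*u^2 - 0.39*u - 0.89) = -0.17*u^5 + 0.13*u^4 - 1.78*u^3 - 3.12*u^2 - 1.99*u - 6.06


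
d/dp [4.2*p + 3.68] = 4.20000000000000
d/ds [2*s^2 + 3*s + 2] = 4*s + 3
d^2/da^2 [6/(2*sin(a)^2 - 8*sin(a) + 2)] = 6*(-2*sin(a)^4 + 6*sin(a)^3 - 3*sin(a)^2 - 14*sin(a) + 15)/(sin(a)^2 - 4*sin(a) + 1)^3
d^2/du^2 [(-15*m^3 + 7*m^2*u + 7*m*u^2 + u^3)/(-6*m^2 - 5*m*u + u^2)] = m^2*(-846*m^3 + 918*m^2*u + 342*m*u^2 + 146*u^3)/(-216*m^6 - 540*m^5*u - 342*m^4*u^2 + 55*m^3*u^3 + 57*m^2*u^4 - 15*m*u^5 + u^6)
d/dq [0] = 0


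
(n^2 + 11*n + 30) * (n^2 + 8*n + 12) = n^4 + 19*n^3 + 130*n^2 + 372*n + 360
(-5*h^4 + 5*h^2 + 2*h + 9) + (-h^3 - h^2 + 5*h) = -5*h^4 - h^3 + 4*h^2 + 7*h + 9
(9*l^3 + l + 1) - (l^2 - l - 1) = 9*l^3 - l^2 + 2*l + 2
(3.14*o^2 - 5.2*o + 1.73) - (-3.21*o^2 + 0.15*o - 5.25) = 6.35*o^2 - 5.35*o + 6.98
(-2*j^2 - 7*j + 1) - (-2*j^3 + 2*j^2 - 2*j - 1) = 2*j^3 - 4*j^2 - 5*j + 2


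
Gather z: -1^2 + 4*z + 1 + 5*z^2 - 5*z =5*z^2 - z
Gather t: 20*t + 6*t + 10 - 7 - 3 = 26*t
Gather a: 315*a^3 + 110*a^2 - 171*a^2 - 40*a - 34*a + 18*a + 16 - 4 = 315*a^3 - 61*a^2 - 56*a + 12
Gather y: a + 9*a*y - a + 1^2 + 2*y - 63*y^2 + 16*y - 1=-63*y^2 + y*(9*a + 18)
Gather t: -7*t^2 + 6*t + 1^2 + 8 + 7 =-7*t^2 + 6*t + 16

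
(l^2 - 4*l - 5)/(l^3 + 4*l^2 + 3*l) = (l - 5)/(l*(l + 3))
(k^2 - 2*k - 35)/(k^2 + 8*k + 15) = (k - 7)/(k + 3)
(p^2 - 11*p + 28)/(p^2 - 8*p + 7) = (p - 4)/(p - 1)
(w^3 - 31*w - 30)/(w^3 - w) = (w^2 - w - 30)/(w*(w - 1))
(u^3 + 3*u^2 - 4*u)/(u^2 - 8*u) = (u^2 + 3*u - 4)/(u - 8)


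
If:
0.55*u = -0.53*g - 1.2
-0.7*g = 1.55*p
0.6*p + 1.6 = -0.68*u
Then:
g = 0.13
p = -0.06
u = -2.30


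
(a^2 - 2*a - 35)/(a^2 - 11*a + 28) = (a + 5)/(a - 4)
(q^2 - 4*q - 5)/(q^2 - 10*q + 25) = (q + 1)/(q - 5)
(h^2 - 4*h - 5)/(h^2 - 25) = (h + 1)/(h + 5)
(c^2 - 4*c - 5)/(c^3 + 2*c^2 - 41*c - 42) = (c - 5)/(c^2 + c - 42)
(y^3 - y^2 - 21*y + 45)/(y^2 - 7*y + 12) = (y^2 + 2*y - 15)/(y - 4)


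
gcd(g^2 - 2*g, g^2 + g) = g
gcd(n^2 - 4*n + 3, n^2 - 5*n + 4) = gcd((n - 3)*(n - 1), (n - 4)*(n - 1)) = n - 1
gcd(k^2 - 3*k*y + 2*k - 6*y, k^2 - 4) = k + 2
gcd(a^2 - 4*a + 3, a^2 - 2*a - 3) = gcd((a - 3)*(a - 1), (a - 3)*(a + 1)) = a - 3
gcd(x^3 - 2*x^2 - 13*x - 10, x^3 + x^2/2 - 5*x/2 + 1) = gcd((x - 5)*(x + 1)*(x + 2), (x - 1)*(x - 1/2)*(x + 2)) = x + 2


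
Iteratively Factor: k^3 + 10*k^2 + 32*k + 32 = (k + 4)*(k^2 + 6*k + 8) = (k + 4)^2*(k + 2)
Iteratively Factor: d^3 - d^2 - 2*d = (d + 1)*(d^2 - 2*d) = (d - 2)*(d + 1)*(d)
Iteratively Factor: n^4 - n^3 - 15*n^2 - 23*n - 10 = (n + 1)*(n^3 - 2*n^2 - 13*n - 10) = (n + 1)^2*(n^2 - 3*n - 10) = (n + 1)^2*(n + 2)*(n - 5)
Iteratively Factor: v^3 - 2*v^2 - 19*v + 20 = (v - 5)*(v^2 + 3*v - 4) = (v - 5)*(v - 1)*(v + 4)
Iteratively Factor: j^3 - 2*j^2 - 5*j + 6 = (j - 3)*(j^2 + j - 2) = (j - 3)*(j - 1)*(j + 2)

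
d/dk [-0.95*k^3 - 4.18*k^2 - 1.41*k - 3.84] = -2.85*k^2 - 8.36*k - 1.41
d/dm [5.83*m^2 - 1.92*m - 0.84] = 11.66*m - 1.92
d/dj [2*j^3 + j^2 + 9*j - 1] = 6*j^2 + 2*j + 9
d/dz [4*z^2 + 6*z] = 8*z + 6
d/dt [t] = 1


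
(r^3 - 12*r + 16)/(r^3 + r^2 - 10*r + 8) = (r - 2)/(r - 1)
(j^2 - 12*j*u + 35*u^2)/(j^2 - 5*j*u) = (j - 7*u)/j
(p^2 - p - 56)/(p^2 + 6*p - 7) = (p - 8)/(p - 1)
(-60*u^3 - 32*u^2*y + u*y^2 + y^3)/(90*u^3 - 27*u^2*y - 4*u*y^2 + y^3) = (2*u + y)/(-3*u + y)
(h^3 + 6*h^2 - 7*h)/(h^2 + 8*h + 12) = h*(h^2 + 6*h - 7)/(h^2 + 8*h + 12)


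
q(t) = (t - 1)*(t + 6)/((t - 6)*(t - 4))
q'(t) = (t - 1)/((t - 6)*(t - 4)) + (t + 6)/((t - 6)*(t - 4)) - (t - 1)*(t + 6)/((t - 6)*(t - 4)^2) - (t - 1)*(t + 6)/((t - 6)^2*(t - 4)) = 15*(-t^2 + 4*t + 4)/(t^4 - 20*t^3 + 148*t^2 - 480*t + 576)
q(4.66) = -44.12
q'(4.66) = 17.73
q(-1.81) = -0.26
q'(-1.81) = -0.05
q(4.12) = -139.96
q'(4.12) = 1033.18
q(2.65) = 3.16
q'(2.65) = 5.56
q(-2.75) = -0.21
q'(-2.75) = -0.06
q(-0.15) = -0.26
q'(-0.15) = 0.08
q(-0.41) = -0.28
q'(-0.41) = 0.04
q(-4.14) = -0.12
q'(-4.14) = -0.07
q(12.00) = 4.12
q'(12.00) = -0.60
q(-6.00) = 0.00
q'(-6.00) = -0.06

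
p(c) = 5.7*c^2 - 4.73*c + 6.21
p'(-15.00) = -175.73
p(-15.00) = 1359.66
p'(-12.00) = -141.53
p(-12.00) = 883.77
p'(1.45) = 11.80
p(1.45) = 11.34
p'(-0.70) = -12.71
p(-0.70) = 12.31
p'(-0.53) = -10.77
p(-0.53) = 10.32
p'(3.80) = 38.59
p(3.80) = 70.54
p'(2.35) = 22.06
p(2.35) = 26.57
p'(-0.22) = -7.24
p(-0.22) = 7.53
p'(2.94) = 28.79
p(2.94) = 41.57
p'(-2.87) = -37.45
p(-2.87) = 66.74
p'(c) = 11.4*c - 4.73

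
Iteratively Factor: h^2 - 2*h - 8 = (h + 2)*(h - 4)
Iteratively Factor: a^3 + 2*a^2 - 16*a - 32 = (a + 2)*(a^2 - 16) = (a - 4)*(a + 2)*(a + 4)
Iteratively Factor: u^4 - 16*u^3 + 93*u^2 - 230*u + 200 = (u - 5)*(u^3 - 11*u^2 + 38*u - 40) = (u - 5)^2*(u^2 - 6*u + 8) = (u - 5)^2*(u - 2)*(u - 4)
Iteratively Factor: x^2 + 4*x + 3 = (x + 1)*(x + 3)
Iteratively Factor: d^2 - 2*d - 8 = (d - 4)*(d + 2)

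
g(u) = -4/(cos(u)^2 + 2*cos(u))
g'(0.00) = 0.00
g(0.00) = -1.33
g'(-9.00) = 0.30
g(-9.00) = 4.03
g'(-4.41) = -20.87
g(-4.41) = 7.89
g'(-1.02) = 5.95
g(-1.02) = -3.03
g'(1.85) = -24.67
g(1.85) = 8.42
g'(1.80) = -37.11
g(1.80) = 9.93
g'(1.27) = -21.40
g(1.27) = -5.88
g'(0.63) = -1.66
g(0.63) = -1.76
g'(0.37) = -0.75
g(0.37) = -1.46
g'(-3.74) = -0.83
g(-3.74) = 4.12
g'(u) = -4*(2*sin(u)*cos(u) + 2*sin(u))/(cos(u)^2 + 2*cos(u))^2 = -(8*sin(u)/cos(u)^2 + 8*tan(u))/(cos(u) + 2)^2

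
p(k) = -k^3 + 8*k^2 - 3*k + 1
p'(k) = -3*k^2 + 16*k - 3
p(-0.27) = 2.41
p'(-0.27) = -7.54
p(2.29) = 24.07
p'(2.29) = 17.91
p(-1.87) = 41.12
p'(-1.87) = -43.41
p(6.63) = 41.33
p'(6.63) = -28.79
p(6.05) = 54.22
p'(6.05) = -16.01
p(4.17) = 55.09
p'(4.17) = 11.55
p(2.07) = 20.20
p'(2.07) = 17.27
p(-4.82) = 313.30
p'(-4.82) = -149.82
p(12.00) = -611.00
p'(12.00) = -243.00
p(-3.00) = 109.00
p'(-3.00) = -78.00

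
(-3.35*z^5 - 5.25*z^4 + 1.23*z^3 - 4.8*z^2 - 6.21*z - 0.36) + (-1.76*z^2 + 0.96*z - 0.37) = -3.35*z^5 - 5.25*z^4 + 1.23*z^3 - 6.56*z^2 - 5.25*z - 0.73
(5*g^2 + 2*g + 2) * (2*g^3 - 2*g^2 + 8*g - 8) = 10*g^5 - 6*g^4 + 40*g^3 - 28*g^2 - 16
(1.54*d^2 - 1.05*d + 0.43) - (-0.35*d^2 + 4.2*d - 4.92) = 1.89*d^2 - 5.25*d + 5.35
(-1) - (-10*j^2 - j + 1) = 10*j^2 + j - 2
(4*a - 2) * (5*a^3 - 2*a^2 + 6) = 20*a^4 - 18*a^3 + 4*a^2 + 24*a - 12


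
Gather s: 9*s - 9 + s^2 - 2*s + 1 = s^2 + 7*s - 8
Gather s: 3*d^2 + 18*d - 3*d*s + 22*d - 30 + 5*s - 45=3*d^2 + 40*d + s*(5 - 3*d) - 75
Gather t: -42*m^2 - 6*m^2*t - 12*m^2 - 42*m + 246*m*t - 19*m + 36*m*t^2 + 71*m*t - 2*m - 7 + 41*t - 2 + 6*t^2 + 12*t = -54*m^2 - 63*m + t^2*(36*m + 6) + t*(-6*m^2 + 317*m + 53) - 9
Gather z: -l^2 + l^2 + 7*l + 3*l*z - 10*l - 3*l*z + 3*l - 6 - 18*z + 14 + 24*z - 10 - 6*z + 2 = 0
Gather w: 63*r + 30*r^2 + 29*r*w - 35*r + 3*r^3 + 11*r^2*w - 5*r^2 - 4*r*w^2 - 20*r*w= 3*r^3 + 25*r^2 - 4*r*w^2 + 28*r + w*(11*r^2 + 9*r)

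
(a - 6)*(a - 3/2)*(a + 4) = a^3 - 7*a^2/2 - 21*a + 36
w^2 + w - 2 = (w - 1)*(w + 2)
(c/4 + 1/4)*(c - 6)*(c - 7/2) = c^3/4 - 17*c^2/8 + 23*c/8 + 21/4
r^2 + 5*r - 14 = (r - 2)*(r + 7)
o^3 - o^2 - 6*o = o*(o - 3)*(o + 2)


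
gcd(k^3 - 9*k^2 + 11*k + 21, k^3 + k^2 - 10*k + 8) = 1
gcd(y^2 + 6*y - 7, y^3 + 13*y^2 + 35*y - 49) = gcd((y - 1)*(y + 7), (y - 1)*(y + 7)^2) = y^2 + 6*y - 7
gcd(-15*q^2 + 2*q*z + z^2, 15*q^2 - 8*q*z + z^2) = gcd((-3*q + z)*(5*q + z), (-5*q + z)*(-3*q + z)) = -3*q + z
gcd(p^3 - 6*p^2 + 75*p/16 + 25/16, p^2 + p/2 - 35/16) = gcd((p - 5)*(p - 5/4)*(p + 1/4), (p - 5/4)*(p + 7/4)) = p - 5/4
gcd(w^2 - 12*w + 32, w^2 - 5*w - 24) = w - 8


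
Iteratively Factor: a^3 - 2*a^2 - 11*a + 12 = (a + 3)*(a^2 - 5*a + 4) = (a - 1)*(a + 3)*(a - 4)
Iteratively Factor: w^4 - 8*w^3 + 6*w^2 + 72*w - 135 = (w + 3)*(w^3 - 11*w^2 + 39*w - 45) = (w - 3)*(w + 3)*(w^2 - 8*w + 15) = (w - 5)*(w - 3)*(w + 3)*(w - 3)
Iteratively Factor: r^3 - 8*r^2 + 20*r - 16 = (r - 2)*(r^2 - 6*r + 8) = (r - 4)*(r - 2)*(r - 2)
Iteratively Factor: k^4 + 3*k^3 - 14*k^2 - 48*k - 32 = (k + 1)*(k^3 + 2*k^2 - 16*k - 32) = (k + 1)*(k + 4)*(k^2 - 2*k - 8) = (k + 1)*(k + 2)*(k + 4)*(k - 4)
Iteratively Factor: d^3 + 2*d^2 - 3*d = (d - 1)*(d^2 + 3*d) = d*(d - 1)*(d + 3)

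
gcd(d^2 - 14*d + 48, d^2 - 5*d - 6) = d - 6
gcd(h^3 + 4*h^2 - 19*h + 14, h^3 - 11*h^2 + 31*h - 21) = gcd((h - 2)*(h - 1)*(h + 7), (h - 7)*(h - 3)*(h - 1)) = h - 1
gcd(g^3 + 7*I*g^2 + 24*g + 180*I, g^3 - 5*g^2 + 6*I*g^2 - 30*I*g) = g + 6*I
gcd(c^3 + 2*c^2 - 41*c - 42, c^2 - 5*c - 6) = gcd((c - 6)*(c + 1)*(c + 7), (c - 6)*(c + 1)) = c^2 - 5*c - 6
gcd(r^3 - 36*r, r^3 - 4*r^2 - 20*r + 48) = r - 6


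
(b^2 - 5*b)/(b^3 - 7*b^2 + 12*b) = (b - 5)/(b^2 - 7*b + 12)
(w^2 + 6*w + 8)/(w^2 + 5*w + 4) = (w + 2)/(w + 1)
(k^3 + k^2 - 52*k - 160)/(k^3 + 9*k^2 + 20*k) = (k - 8)/k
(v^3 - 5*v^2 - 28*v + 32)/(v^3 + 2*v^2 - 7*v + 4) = (v - 8)/(v - 1)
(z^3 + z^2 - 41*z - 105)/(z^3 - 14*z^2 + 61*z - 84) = (z^2 + 8*z + 15)/(z^2 - 7*z + 12)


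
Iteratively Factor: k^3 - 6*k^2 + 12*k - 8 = (k - 2)*(k^2 - 4*k + 4) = (k - 2)^2*(k - 2)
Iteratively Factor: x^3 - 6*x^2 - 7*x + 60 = (x - 5)*(x^2 - x - 12) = (x - 5)*(x - 4)*(x + 3)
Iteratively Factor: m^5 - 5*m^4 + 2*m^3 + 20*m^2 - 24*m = (m + 2)*(m^4 - 7*m^3 + 16*m^2 - 12*m) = (m - 2)*(m + 2)*(m^3 - 5*m^2 + 6*m) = m*(m - 2)*(m + 2)*(m^2 - 5*m + 6) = m*(m - 2)^2*(m + 2)*(m - 3)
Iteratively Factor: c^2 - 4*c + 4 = (c - 2)*(c - 2)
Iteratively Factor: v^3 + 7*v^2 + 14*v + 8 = (v + 1)*(v^2 + 6*v + 8) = (v + 1)*(v + 4)*(v + 2)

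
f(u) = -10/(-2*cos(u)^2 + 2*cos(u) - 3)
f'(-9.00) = 0.55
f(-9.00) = 1.54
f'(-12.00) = 0.99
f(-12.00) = 3.65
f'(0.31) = 0.65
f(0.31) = 3.44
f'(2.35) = -1.18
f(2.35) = 1.85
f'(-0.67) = -1.00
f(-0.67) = 3.76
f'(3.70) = 0.76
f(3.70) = 1.63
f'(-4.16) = -1.65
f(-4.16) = 2.17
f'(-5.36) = 0.52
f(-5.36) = 3.97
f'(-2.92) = 0.28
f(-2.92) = 1.46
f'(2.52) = -0.86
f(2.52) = 1.68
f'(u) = -10*(-4*sin(u)*cos(u) + 2*sin(u))/(-2*cos(u)^2 + 2*cos(u) - 3)^2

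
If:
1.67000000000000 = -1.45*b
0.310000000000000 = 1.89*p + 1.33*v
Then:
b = -1.15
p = 0.164021164021164 - 0.703703703703704*v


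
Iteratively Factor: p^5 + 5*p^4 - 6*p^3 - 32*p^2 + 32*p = (p + 4)*(p^4 + p^3 - 10*p^2 + 8*p) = (p - 2)*(p + 4)*(p^3 + 3*p^2 - 4*p) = (p - 2)*(p - 1)*(p + 4)*(p^2 + 4*p) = (p - 2)*(p - 1)*(p + 4)^2*(p)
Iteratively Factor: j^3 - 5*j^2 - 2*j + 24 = (j + 2)*(j^2 - 7*j + 12) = (j - 4)*(j + 2)*(j - 3)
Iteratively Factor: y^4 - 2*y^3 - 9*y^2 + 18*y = (y - 3)*(y^3 + y^2 - 6*y) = y*(y - 3)*(y^2 + y - 6) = y*(y - 3)*(y + 3)*(y - 2)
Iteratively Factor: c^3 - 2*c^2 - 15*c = (c - 5)*(c^2 + 3*c) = c*(c - 5)*(c + 3)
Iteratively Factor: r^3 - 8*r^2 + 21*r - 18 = (r - 2)*(r^2 - 6*r + 9) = (r - 3)*(r - 2)*(r - 3)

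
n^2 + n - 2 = (n - 1)*(n + 2)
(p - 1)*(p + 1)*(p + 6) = p^3 + 6*p^2 - p - 6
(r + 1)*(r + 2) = r^2 + 3*r + 2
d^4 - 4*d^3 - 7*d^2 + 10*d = d*(d - 5)*(d - 1)*(d + 2)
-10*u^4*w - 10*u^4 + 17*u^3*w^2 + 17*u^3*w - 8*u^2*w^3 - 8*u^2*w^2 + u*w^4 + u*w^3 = (-5*u + w)*(-2*u + w)*(-u + w)*(u*w + u)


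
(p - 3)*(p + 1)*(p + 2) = p^3 - 7*p - 6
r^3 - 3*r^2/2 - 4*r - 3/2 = (r - 3)*(r + 1/2)*(r + 1)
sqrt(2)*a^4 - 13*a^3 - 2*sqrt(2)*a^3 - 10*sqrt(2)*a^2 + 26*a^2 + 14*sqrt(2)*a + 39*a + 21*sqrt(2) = (a - 3)*(a + 1)*(a - 7*sqrt(2))*(sqrt(2)*a + 1)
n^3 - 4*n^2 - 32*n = n*(n - 8)*(n + 4)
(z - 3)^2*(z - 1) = z^3 - 7*z^2 + 15*z - 9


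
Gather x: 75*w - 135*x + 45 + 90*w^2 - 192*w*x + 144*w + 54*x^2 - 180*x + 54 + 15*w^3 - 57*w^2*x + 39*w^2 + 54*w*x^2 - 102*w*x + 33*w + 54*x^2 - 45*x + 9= 15*w^3 + 129*w^2 + 252*w + x^2*(54*w + 108) + x*(-57*w^2 - 294*w - 360) + 108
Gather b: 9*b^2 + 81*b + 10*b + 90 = 9*b^2 + 91*b + 90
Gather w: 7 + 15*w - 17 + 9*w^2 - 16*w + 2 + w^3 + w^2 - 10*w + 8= w^3 + 10*w^2 - 11*w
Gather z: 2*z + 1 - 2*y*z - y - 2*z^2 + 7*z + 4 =-y - 2*z^2 + z*(9 - 2*y) + 5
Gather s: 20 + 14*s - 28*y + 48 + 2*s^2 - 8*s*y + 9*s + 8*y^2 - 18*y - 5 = 2*s^2 + s*(23 - 8*y) + 8*y^2 - 46*y + 63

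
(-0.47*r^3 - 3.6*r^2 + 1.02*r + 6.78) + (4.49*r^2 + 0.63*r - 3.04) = -0.47*r^3 + 0.89*r^2 + 1.65*r + 3.74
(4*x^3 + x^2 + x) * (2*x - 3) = 8*x^4 - 10*x^3 - x^2 - 3*x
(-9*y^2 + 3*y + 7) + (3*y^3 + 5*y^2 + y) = 3*y^3 - 4*y^2 + 4*y + 7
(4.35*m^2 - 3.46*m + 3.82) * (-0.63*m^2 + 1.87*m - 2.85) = -2.7405*m^4 + 10.3143*m^3 - 21.2743*m^2 + 17.0044*m - 10.887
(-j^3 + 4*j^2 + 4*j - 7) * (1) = -j^3 + 4*j^2 + 4*j - 7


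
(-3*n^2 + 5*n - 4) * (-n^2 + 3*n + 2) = 3*n^4 - 14*n^3 + 13*n^2 - 2*n - 8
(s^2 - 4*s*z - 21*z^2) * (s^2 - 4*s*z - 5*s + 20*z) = s^4 - 8*s^3*z - 5*s^3 - 5*s^2*z^2 + 40*s^2*z + 84*s*z^3 + 25*s*z^2 - 420*z^3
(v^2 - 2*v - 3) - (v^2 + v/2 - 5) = 2 - 5*v/2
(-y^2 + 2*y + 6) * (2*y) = -2*y^3 + 4*y^2 + 12*y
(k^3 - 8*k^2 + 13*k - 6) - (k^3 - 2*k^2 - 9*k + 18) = -6*k^2 + 22*k - 24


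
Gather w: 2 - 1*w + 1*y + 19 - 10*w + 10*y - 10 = -11*w + 11*y + 11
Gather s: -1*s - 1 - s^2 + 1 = -s^2 - s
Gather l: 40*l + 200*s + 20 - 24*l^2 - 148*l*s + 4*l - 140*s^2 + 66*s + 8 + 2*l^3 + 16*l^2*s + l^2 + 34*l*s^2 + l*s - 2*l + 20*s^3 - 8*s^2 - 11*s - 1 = 2*l^3 + l^2*(16*s - 23) + l*(34*s^2 - 147*s + 42) + 20*s^3 - 148*s^2 + 255*s + 27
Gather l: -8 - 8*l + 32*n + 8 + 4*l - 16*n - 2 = -4*l + 16*n - 2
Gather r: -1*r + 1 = 1 - r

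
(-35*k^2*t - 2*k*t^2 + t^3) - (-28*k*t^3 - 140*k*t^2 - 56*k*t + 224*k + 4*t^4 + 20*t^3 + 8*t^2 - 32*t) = -35*k^2*t + 28*k*t^3 + 138*k*t^2 + 56*k*t - 224*k - 4*t^4 - 19*t^3 - 8*t^2 + 32*t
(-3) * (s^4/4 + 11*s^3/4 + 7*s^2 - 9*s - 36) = -3*s^4/4 - 33*s^3/4 - 21*s^2 + 27*s + 108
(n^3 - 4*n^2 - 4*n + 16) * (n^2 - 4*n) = n^5 - 8*n^4 + 12*n^3 + 32*n^2 - 64*n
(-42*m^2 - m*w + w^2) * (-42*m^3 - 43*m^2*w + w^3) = 1764*m^5 + 1848*m^4*w + m^3*w^2 - 85*m^2*w^3 - m*w^4 + w^5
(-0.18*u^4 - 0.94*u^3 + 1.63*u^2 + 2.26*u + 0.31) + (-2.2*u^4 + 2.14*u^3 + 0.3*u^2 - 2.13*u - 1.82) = -2.38*u^4 + 1.2*u^3 + 1.93*u^2 + 0.13*u - 1.51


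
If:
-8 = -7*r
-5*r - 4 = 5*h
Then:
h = -68/35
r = 8/7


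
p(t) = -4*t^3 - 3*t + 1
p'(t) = -12*t^2 - 3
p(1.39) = -13.91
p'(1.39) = -26.19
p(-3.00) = 118.00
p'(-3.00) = -111.00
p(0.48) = -0.88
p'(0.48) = -5.76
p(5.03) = -523.14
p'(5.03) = -306.61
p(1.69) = -23.38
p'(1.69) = -37.27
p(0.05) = 0.85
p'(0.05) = -3.03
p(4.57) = -394.49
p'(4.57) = -253.62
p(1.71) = -24.13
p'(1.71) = -38.09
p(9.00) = -2942.00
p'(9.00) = -975.00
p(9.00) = -2942.00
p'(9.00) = -975.00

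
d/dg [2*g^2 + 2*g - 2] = 4*g + 2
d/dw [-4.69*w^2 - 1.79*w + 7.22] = -9.38*w - 1.79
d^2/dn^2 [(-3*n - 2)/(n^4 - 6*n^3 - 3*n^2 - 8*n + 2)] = 2*(4*(3*n + 2)*(-2*n^3 + 9*n^2 + 3*n + 4)^2 + 3*(4*n^3 - 18*n^2 - 6*n - (3*n + 2)*(-2*n^2 + 6*n + 1) - 8)*(-n^4 + 6*n^3 + 3*n^2 + 8*n - 2))/(-n^4 + 6*n^3 + 3*n^2 + 8*n - 2)^3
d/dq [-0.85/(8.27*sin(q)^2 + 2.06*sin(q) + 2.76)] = (14.059*sin(q) + 1.751)*cos(q)/(8.27*sin(q)^2 + 2.06*sin(q) + 2.76)^2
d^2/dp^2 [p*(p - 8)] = 2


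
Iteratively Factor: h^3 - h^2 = (h)*(h^2 - h) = h*(h - 1)*(h)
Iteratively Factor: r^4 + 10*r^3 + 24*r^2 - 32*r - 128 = (r + 4)*(r^3 + 6*r^2 - 32) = (r + 4)^2*(r^2 + 2*r - 8) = (r - 2)*(r + 4)^2*(r + 4)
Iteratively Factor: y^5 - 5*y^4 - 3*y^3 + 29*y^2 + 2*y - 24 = (y + 2)*(y^4 - 7*y^3 + 11*y^2 + 7*y - 12) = (y - 3)*(y + 2)*(y^3 - 4*y^2 - y + 4) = (y - 3)*(y + 1)*(y + 2)*(y^2 - 5*y + 4) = (y - 3)*(y - 1)*(y + 1)*(y + 2)*(y - 4)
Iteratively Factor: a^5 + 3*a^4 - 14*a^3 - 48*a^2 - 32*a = (a + 4)*(a^4 - a^3 - 10*a^2 - 8*a) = (a + 2)*(a + 4)*(a^3 - 3*a^2 - 4*a) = (a - 4)*(a + 2)*(a + 4)*(a^2 + a) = a*(a - 4)*(a + 2)*(a + 4)*(a + 1)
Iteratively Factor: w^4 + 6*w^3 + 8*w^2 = (w + 2)*(w^3 + 4*w^2) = (w + 2)*(w + 4)*(w^2) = w*(w + 2)*(w + 4)*(w)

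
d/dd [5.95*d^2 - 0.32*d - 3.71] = 11.9*d - 0.32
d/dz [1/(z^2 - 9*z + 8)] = (9 - 2*z)/(z^2 - 9*z + 8)^2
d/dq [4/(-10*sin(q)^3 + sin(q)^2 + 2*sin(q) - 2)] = 8*(15*sin(q)^2 - sin(q) - 1)*cos(q)/(10*sin(q)^3 - sin(q)^2 - 2*sin(q) + 2)^2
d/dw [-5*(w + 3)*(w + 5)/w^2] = 10*(4*w + 15)/w^3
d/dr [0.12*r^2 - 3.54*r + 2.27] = 0.24*r - 3.54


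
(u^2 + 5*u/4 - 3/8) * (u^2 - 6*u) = u^4 - 19*u^3/4 - 63*u^2/8 + 9*u/4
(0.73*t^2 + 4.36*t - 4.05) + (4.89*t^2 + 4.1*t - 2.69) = 5.62*t^2 + 8.46*t - 6.74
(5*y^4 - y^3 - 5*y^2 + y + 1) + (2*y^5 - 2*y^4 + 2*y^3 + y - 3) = 2*y^5 + 3*y^4 + y^3 - 5*y^2 + 2*y - 2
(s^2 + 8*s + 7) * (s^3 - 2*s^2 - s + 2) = s^5 + 6*s^4 - 10*s^3 - 20*s^2 + 9*s + 14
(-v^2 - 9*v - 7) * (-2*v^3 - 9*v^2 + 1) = 2*v^5 + 27*v^4 + 95*v^3 + 62*v^2 - 9*v - 7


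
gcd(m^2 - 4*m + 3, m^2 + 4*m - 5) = m - 1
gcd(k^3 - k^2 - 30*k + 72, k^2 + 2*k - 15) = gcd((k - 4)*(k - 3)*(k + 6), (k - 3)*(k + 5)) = k - 3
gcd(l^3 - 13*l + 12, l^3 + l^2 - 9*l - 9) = l - 3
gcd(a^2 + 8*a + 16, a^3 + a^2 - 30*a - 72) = a + 4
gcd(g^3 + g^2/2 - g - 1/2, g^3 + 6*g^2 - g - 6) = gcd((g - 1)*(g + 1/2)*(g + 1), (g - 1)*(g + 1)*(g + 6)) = g^2 - 1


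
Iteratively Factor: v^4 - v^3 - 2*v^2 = (v)*(v^3 - v^2 - 2*v) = v*(v + 1)*(v^2 - 2*v) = v^2*(v + 1)*(v - 2)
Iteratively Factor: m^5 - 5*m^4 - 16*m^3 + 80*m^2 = (m + 4)*(m^4 - 9*m^3 + 20*m^2) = (m - 5)*(m + 4)*(m^3 - 4*m^2) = m*(m - 5)*(m + 4)*(m^2 - 4*m) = m*(m - 5)*(m - 4)*(m + 4)*(m)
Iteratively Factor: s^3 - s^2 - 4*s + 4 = (s - 1)*(s^2 - 4) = (s - 1)*(s + 2)*(s - 2)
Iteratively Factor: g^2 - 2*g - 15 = (g + 3)*(g - 5)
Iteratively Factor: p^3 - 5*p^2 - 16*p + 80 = (p - 5)*(p^2 - 16) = (p - 5)*(p + 4)*(p - 4)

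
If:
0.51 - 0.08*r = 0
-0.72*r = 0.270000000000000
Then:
No Solution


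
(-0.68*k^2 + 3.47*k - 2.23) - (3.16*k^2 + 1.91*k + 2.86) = -3.84*k^2 + 1.56*k - 5.09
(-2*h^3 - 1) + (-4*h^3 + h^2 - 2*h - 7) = -6*h^3 + h^2 - 2*h - 8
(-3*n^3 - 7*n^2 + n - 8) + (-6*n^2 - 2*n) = -3*n^3 - 13*n^2 - n - 8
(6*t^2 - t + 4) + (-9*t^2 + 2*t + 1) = -3*t^2 + t + 5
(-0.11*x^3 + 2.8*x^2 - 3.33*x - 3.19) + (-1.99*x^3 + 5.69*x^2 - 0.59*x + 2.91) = -2.1*x^3 + 8.49*x^2 - 3.92*x - 0.28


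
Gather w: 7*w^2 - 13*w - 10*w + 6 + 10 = 7*w^2 - 23*w + 16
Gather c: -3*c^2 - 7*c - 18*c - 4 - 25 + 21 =-3*c^2 - 25*c - 8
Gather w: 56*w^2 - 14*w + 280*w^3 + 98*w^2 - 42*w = 280*w^3 + 154*w^2 - 56*w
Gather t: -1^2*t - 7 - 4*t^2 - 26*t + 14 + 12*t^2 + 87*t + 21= 8*t^2 + 60*t + 28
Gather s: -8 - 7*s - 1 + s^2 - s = s^2 - 8*s - 9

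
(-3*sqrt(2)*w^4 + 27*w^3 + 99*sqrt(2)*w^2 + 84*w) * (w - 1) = -3*sqrt(2)*w^5 + 3*sqrt(2)*w^4 + 27*w^4 - 27*w^3 + 99*sqrt(2)*w^3 - 99*sqrt(2)*w^2 + 84*w^2 - 84*w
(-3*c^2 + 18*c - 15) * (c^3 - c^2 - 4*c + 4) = -3*c^5 + 21*c^4 - 21*c^3 - 69*c^2 + 132*c - 60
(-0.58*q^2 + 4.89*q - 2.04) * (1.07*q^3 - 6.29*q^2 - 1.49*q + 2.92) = -0.6206*q^5 + 8.8805*q^4 - 32.0767*q^3 + 3.8519*q^2 + 17.3184*q - 5.9568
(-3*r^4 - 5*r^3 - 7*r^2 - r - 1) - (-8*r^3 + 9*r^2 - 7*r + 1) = -3*r^4 + 3*r^3 - 16*r^2 + 6*r - 2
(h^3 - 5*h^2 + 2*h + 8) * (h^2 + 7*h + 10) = h^5 + 2*h^4 - 23*h^3 - 28*h^2 + 76*h + 80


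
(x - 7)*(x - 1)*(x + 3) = x^3 - 5*x^2 - 17*x + 21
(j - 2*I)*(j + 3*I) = j^2 + I*j + 6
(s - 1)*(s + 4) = s^2 + 3*s - 4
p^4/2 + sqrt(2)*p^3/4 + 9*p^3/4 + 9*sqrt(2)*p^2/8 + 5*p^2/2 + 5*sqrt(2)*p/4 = p*(p/2 + 1)*(p + 5/2)*(p + sqrt(2)/2)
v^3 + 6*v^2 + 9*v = v*(v + 3)^2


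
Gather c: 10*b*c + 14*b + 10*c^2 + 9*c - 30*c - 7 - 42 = 14*b + 10*c^2 + c*(10*b - 21) - 49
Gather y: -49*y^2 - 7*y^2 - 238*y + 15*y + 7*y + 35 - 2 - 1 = -56*y^2 - 216*y + 32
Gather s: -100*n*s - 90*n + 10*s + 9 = -90*n + s*(10 - 100*n) + 9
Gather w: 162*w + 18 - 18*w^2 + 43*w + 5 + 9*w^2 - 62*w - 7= -9*w^2 + 143*w + 16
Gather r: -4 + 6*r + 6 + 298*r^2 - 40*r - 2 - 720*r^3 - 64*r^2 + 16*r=-720*r^3 + 234*r^2 - 18*r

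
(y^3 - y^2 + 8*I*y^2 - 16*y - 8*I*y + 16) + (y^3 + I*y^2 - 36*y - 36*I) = 2*y^3 - y^2 + 9*I*y^2 - 52*y - 8*I*y + 16 - 36*I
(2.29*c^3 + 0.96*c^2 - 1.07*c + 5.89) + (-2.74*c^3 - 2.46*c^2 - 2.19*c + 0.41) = -0.45*c^3 - 1.5*c^2 - 3.26*c + 6.3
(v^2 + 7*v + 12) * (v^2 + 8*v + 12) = v^4 + 15*v^3 + 80*v^2 + 180*v + 144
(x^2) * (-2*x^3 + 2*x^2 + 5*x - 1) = -2*x^5 + 2*x^4 + 5*x^3 - x^2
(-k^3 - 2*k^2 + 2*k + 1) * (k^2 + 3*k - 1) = -k^5 - 5*k^4 - 3*k^3 + 9*k^2 + k - 1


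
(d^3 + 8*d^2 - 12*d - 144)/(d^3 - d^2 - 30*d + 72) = (d + 6)/(d - 3)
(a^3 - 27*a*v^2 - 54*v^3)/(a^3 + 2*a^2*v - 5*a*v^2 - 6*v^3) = (-a^2 + 3*a*v + 18*v^2)/(-a^2 + a*v + 2*v^2)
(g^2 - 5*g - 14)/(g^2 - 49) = (g + 2)/(g + 7)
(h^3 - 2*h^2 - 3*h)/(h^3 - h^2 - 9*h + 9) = h*(h + 1)/(h^2 + 2*h - 3)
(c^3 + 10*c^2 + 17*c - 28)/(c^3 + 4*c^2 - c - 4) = (c + 7)/(c + 1)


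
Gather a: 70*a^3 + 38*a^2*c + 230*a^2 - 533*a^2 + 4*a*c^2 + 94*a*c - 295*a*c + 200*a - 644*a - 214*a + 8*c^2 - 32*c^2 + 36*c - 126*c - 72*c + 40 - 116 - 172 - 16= 70*a^3 + a^2*(38*c - 303) + a*(4*c^2 - 201*c - 658) - 24*c^2 - 162*c - 264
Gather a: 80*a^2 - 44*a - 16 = 80*a^2 - 44*a - 16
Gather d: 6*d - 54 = 6*d - 54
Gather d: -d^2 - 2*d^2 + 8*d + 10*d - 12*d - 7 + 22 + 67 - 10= -3*d^2 + 6*d + 72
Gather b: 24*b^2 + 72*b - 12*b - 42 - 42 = 24*b^2 + 60*b - 84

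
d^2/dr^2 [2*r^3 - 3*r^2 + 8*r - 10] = 12*r - 6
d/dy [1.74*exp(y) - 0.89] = 1.74*exp(y)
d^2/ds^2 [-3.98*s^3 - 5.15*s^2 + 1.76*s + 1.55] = -23.88*s - 10.3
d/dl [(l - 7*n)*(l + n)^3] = 4*(l - 5*n)*(l + n)^2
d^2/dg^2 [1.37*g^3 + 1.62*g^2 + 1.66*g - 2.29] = 8.22*g + 3.24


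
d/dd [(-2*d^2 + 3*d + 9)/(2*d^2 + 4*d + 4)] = (-7*d^2 - 26*d - 12)/(2*(d^4 + 4*d^3 + 8*d^2 + 8*d + 4))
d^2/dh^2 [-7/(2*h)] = -7/h^3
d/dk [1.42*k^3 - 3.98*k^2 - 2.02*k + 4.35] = 4.26*k^2 - 7.96*k - 2.02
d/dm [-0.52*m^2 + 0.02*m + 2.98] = 0.02 - 1.04*m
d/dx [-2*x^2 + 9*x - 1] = 9 - 4*x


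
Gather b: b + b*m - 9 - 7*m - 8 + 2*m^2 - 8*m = b*(m + 1) + 2*m^2 - 15*m - 17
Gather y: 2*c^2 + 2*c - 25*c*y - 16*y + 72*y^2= 2*c^2 + 2*c + 72*y^2 + y*(-25*c - 16)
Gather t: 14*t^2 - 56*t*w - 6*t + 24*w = 14*t^2 + t*(-56*w - 6) + 24*w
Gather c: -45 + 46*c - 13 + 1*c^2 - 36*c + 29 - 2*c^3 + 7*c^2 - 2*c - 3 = -2*c^3 + 8*c^2 + 8*c - 32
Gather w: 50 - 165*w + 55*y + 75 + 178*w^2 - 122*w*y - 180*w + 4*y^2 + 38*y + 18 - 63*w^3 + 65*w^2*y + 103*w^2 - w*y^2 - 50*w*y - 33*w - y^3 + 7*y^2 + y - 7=-63*w^3 + w^2*(65*y + 281) + w*(-y^2 - 172*y - 378) - y^3 + 11*y^2 + 94*y + 136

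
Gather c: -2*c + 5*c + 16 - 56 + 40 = 3*c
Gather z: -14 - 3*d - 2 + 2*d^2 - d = 2*d^2 - 4*d - 16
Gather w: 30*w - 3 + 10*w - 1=40*w - 4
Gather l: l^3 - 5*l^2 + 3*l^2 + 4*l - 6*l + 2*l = l^3 - 2*l^2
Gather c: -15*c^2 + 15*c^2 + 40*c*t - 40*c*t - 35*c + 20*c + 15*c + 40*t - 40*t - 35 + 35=0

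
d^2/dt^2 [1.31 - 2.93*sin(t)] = 2.93*sin(t)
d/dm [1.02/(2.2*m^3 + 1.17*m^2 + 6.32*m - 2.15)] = (-6.732*m^2 - 2.3868*m - 6.4464)/(2.2*m^3 + 1.17*m^2 + 6.32*m - 2.15)^2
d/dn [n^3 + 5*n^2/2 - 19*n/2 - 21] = 3*n^2 + 5*n - 19/2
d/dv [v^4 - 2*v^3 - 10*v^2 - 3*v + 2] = 4*v^3 - 6*v^2 - 20*v - 3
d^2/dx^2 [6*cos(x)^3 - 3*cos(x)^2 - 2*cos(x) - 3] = -5*cos(x)/2 + 6*cos(2*x) - 27*cos(3*x)/2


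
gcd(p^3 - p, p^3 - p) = p^3 - p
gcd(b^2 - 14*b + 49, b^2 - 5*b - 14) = b - 7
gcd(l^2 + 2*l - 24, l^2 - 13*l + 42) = 1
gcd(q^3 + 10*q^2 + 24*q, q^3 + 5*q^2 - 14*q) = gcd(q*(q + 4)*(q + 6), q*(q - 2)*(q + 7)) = q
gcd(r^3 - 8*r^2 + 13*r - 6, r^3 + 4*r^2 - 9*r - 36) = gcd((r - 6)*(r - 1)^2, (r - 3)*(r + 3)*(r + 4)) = 1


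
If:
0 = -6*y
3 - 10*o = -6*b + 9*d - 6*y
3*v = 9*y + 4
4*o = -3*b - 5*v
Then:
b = -4*o/3 - 20/9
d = -2*o - 31/27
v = 4/3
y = 0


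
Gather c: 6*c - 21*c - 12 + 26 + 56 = 70 - 15*c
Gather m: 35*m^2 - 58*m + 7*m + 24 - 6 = 35*m^2 - 51*m + 18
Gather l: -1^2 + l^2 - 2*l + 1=l^2 - 2*l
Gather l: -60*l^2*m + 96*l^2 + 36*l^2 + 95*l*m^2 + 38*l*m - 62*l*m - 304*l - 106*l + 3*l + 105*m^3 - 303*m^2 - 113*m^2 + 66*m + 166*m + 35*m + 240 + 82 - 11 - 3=l^2*(132 - 60*m) + l*(95*m^2 - 24*m - 407) + 105*m^3 - 416*m^2 + 267*m + 308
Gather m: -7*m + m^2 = m^2 - 7*m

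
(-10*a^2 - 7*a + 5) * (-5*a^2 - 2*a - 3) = 50*a^4 + 55*a^3 + 19*a^2 + 11*a - 15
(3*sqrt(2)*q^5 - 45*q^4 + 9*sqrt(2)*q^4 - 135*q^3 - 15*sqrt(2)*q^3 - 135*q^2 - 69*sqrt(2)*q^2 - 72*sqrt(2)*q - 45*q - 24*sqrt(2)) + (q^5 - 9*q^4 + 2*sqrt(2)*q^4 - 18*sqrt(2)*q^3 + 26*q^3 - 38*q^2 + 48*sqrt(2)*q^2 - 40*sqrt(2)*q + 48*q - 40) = q^5 + 3*sqrt(2)*q^5 - 54*q^4 + 11*sqrt(2)*q^4 - 109*q^3 - 33*sqrt(2)*q^3 - 173*q^2 - 21*sqrt(2)*q^2 - 112*sqrt(2)*q + 3*q - 40 - 24*sqrt(2)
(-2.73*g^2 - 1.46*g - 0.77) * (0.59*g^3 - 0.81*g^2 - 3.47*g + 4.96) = -1.6107*g^5 + 1.3499*g^4 + 10.2014*g^3 - 7.8509*g^2 - 4.5697*g - 3.8192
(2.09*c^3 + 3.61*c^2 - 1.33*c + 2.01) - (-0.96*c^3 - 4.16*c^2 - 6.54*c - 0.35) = 3.05*c^3 + 7.77*c^2 + 5.21*c + 2.36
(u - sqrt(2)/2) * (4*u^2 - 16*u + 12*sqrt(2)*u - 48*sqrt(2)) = 4*u^3 - 16*u^2 + 10*sqrt(2)*u^2 - 40*sqrt(2)*u - 12*u + 48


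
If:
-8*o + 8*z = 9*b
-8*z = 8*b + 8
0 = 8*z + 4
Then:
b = -1/2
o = 1/16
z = -1/2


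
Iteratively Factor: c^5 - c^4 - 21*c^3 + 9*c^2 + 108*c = (c + 3)*(c^4 - 4*c^3 - 9*c^2 + 36*c) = c*(c + 3)*(c^3 - 4*c^2 - 9*c + 36) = c*(c + 3)^2*(c^2 - 7*c + 12) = c*(c - 3)*(c + 3)^2*(c - 4)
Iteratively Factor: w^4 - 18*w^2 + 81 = (w - 3)*(w^3 + 3*w^2 - 9*w - 27) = (w - 3)*(w + 3)*(w^2 - 9) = (w - 3)*(w + 3)^2*(w - 3)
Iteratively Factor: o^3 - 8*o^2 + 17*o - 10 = (o - 1)*(o^2 - 7*o + 10) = (o - 5)*(o - 1)*(o - 2)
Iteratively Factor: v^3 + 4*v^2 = (v)*(v^2 + 4*v) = v^2*(v + 4)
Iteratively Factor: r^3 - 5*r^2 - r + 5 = (r - 1)*(r^2 - 4*r - 5) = (r - 1)*(r + 1)*(r - 5)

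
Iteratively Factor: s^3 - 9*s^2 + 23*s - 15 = (s - 3)*(s^2 - 6*s + 5) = (s - 5)*(s - 3)*(s - 1)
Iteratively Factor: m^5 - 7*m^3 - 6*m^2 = (m + 1)*(m^4 - m^3 - 6*m^2) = (m - 3)*(m + 1)*(m^3 + 2*m^2) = m*(m - 3)*(m + 1)*(m^2 + 2*m) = m*(m - 3)*(m + 1)*(m + 2)*(m)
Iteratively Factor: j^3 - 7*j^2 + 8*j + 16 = (j - 4)*(j^2 - 3*j - 4) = (j - 4)*(j + 1)*(j - 4)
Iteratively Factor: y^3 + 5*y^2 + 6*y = (y + 3)*(y^2 + 2*y) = (y + 2)*(y + 3)*(y)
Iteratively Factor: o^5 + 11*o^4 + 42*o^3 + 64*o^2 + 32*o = (o)*(o^4 + 11*o^3 + 42*o^2 + 64*o + 32) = o*(o + 1)*(o^3 + 10*o^2 + 32*o + 32) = o*(o + 1)*(o + 4)*(o^2 + 6*o + 8) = o*(o + 1)*(o + 4)^2*(o + 2)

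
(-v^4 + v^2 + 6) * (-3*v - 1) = 3*v^5 + v^4 - 3*v^3 - v^2 - 18*v - 6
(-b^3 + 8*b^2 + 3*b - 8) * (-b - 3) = b^4 - 5*b^3 - 27*b^2 - b + 24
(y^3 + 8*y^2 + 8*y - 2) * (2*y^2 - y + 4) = 2*y^5 + 15*y^4 + 12*y^3 + 20*y^2 + 34*y - 8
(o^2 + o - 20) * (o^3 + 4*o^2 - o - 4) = o^5 + 5*o^4 - 17*o^3 - 85*o^2 + 16*o + 80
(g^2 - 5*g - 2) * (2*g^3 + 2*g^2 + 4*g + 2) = 2*g^5 - 8*g^4 - 10*g^3 - 22*g^2 - 18*g - 4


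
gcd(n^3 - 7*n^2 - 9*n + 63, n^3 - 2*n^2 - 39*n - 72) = n + 3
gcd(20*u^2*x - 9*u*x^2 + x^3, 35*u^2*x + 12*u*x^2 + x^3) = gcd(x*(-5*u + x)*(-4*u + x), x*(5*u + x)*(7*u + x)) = x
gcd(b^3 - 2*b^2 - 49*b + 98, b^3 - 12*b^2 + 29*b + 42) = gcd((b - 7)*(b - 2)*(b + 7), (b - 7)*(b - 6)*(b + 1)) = b - 7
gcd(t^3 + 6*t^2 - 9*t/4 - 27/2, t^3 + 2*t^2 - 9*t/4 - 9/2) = t^2 - 9/4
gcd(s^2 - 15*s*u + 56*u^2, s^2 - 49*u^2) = s - 7*u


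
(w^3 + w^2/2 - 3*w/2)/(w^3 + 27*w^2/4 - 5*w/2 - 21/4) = 2*w*(2*w + 3)/(4*w^2 + 31*w + 21)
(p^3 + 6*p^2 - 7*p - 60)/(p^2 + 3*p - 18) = (p^2 + 9*p + 20)/(p + 6)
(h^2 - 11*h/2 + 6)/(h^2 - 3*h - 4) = (h - 3/2)/(h + 1)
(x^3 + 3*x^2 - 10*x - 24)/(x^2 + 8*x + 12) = (x^2 + x - 12)/(x + 6)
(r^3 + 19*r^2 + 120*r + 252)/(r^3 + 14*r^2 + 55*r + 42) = (r + 6)/(r + 1)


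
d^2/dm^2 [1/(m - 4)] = 2/(m - 4)^3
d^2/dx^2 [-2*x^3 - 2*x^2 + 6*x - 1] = -12*x - 4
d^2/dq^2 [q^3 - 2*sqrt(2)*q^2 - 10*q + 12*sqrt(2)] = 6*q - 4*sqrt(2)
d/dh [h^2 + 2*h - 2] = 2*h + 2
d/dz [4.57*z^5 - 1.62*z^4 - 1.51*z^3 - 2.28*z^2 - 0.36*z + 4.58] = 22.85*z^4 - 6.48*z^3 - 4.53*z^2 - 4.56*z - 0.36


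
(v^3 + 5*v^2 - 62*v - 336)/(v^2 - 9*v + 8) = (v^2 + 13*v + 42)/(v - 1)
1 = 1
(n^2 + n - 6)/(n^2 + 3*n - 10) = (n + 3)/(n + 5)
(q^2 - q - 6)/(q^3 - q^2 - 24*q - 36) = (q - 3)/(q^2 - 3*q - 18)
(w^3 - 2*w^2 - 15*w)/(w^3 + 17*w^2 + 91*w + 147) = w*(w - 5)/(w^2 + 14*w + 49)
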